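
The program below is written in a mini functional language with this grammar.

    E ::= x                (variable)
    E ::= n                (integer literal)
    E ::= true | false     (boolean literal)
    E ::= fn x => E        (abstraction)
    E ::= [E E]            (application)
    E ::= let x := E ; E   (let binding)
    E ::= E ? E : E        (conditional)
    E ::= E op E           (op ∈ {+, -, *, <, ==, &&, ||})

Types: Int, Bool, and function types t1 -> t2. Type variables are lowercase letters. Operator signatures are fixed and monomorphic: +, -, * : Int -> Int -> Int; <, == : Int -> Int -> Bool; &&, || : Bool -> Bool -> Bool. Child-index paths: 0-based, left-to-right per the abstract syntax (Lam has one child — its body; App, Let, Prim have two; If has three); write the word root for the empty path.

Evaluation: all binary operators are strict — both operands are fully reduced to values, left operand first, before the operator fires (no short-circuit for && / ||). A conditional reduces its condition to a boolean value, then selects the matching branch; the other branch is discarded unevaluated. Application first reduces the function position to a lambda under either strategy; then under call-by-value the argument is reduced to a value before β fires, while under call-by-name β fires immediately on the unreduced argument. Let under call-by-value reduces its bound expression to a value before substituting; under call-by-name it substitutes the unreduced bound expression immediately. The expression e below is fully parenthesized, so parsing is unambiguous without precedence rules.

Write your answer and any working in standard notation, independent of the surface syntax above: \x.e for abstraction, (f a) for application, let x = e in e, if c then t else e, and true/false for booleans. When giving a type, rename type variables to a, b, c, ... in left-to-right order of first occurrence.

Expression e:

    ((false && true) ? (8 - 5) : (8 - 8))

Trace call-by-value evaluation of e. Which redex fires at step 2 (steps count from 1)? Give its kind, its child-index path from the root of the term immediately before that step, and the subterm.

Working:
step 0: (if (false && true) then (8 - 5) else (8 - 8))
step 1: [delta@0] (if false then (8 - 5) else (8 - 8))
step 2: [if@root] (8 - 8)

Answer: if at root : (if false then (8 - 5) else (8 - 8))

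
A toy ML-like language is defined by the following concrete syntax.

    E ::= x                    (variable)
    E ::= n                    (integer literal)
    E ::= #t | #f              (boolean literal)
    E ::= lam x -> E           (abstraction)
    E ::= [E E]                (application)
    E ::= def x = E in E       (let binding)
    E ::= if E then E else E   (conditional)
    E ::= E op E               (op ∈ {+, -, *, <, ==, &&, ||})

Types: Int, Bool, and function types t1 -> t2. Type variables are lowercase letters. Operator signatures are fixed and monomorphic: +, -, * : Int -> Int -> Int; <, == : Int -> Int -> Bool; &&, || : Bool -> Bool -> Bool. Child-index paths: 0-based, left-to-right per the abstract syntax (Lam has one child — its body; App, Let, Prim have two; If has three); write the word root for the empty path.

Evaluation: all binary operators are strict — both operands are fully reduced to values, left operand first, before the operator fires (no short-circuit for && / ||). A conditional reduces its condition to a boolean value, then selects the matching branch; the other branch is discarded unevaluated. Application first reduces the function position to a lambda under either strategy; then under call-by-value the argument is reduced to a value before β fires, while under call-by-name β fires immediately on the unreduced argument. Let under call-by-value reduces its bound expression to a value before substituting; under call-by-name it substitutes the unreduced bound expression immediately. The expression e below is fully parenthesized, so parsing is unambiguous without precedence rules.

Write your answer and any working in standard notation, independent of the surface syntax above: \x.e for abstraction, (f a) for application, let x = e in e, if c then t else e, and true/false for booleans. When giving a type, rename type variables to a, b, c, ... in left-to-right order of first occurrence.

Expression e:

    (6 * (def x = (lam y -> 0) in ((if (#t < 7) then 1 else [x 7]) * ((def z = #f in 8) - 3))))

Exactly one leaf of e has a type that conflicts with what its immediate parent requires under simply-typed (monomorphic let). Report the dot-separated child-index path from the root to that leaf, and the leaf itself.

Answer: 1.1.0.0.0 : true

Derivation:
  unify Int ~ Int
\y._ : a -> Int
let x : a -> Int
  unify Bool ~ Int
  FAIL: mismatch Bool ~ Int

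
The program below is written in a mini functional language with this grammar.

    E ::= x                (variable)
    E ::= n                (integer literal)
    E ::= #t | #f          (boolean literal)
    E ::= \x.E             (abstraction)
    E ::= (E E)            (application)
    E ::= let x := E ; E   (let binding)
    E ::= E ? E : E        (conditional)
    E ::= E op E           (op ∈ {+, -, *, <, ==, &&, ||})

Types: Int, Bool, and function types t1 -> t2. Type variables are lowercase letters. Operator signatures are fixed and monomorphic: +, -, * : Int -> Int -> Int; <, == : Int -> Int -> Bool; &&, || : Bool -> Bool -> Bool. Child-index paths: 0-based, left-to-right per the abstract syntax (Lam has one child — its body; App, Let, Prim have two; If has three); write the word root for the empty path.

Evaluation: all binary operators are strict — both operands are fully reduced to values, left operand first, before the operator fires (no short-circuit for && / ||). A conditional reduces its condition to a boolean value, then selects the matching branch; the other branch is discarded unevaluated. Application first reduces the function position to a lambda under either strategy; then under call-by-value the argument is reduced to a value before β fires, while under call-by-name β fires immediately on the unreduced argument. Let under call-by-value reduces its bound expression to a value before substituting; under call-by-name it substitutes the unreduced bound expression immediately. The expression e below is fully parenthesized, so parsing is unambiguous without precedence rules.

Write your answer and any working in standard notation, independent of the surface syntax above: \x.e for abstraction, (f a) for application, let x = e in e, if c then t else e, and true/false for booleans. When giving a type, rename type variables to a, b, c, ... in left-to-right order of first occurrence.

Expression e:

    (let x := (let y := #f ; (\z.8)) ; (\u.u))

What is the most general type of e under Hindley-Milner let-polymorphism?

Trace:
let y : Bool
\z._ : a -> Int
let x : forall. a -> Int
u : b
\u._ : b -> b

Answer: a -> a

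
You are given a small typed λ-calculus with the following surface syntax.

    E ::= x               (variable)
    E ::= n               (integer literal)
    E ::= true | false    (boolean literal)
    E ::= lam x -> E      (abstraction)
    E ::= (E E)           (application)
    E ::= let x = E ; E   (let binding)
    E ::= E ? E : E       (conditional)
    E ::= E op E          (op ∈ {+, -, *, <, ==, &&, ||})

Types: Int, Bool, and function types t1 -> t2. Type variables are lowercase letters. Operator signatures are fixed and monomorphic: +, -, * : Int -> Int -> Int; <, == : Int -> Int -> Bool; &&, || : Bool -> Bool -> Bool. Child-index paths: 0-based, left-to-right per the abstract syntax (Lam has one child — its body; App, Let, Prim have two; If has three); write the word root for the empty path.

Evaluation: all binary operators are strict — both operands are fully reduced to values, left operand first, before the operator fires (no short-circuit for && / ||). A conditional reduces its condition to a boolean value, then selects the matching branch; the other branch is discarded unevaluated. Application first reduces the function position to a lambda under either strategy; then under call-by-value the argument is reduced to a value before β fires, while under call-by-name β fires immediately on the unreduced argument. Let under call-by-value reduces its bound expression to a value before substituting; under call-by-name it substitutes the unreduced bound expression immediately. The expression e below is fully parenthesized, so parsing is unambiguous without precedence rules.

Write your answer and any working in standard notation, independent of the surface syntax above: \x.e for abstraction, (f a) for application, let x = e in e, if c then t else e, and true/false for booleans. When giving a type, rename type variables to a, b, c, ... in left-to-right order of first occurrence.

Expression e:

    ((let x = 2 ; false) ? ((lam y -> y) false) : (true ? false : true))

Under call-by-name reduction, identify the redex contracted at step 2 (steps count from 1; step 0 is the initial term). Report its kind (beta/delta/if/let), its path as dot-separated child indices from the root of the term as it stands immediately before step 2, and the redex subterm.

Answer: if at root : (if false then ((\y.y) false) else (if true then false else true))

Trace:
step 0: (if (let x = 2 in false) then ((\y.y) false) else (if true then false else true))
step 1: [let@0] (if false then ((\y.y) false) else (if true then false else true))
step 2: [if@root] (if true then false else true)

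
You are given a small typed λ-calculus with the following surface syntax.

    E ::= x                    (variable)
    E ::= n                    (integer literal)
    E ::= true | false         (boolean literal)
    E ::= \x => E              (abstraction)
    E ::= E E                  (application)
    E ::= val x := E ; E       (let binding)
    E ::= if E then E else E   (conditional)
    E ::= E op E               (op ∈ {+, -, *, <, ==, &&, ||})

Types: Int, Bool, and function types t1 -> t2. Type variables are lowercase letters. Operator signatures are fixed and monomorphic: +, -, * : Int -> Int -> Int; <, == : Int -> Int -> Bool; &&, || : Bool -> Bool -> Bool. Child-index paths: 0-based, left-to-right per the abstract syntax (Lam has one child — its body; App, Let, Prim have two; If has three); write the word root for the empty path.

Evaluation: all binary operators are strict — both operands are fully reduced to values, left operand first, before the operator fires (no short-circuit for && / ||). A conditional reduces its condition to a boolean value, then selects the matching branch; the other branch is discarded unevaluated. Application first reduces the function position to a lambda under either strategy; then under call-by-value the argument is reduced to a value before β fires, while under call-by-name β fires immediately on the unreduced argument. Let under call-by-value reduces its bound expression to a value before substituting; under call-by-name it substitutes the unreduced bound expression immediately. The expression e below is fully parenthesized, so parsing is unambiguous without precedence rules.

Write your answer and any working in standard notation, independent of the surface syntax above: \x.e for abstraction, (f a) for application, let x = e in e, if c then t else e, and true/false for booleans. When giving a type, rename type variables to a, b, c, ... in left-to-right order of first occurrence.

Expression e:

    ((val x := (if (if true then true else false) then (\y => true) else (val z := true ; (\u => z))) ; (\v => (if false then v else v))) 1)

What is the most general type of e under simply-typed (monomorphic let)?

Trace:
  unify Bool ~ Bool
  unify Bool ~ Bool
  unify Bool ~ Bool
\y._ : a -> Bool
let z : Bool
z : Bool
\u._ : b -> Bool
  unify a -> Bool ~ b -> Bool
  unify a ~ b
  unify Bool ~ Bool
let x : b -> Bool
  unify Bool ~ Bool
v : c
v : c
  unify c ~ c
\v._ : c -> c
  unify c -> c ~ Int -> d
  unify c ~ Int
  unify Int ~ d
_ _ : Int

Answer: Int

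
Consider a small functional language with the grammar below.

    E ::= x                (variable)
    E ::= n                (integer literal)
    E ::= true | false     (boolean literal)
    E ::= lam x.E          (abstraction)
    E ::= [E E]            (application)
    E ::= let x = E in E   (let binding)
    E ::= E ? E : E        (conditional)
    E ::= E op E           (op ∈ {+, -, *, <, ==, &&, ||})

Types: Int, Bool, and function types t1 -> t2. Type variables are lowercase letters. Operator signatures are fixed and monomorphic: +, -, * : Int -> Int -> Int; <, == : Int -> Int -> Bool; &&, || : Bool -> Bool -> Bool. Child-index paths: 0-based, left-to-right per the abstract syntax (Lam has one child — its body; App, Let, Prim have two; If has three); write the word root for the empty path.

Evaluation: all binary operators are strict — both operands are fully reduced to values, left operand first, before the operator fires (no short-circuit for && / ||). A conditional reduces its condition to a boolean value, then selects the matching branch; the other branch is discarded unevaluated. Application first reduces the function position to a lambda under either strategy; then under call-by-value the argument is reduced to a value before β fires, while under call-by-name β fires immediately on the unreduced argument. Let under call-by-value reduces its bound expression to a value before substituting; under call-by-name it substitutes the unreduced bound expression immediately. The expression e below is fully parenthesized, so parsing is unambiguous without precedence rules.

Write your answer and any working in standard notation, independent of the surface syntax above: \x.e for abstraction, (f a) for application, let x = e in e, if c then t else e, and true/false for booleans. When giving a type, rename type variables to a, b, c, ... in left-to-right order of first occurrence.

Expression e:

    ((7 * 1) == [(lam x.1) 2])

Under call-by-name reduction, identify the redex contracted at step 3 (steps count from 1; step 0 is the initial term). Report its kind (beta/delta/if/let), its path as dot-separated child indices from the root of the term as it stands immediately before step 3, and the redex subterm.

Answer: delta at root : (7 == 1)

Derivation:
step 0: ((7 * 1) == ((\x.1) 2))
step 1: [delta@0] (7 == ((\x.1) 2))
step 2: [beta@1] (7 == 1)
step 3: [delta@root] false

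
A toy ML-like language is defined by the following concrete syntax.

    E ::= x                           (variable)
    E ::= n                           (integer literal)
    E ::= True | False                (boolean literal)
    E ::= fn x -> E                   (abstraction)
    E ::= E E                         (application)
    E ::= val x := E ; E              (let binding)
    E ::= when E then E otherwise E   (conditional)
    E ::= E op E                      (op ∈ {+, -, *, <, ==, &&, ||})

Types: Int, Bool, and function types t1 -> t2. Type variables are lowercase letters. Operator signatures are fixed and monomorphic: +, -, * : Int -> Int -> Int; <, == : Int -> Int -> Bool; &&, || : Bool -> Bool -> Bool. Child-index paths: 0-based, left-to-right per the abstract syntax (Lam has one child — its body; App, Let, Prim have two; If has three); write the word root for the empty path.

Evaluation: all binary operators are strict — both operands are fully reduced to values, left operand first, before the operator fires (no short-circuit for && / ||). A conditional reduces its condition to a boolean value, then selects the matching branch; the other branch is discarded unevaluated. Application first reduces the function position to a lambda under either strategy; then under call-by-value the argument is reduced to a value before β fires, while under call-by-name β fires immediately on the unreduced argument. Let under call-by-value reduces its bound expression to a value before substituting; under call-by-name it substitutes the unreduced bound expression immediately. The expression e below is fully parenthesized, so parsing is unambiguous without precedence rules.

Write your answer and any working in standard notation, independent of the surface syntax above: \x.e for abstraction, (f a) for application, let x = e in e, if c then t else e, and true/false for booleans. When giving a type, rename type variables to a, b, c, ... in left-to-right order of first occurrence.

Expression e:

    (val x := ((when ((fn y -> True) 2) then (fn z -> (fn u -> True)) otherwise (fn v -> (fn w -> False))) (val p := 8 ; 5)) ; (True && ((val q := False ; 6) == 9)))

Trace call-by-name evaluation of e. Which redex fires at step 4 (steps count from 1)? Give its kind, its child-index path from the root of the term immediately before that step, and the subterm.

Answer: delta at root : (true && false)

Trace:
step 0: (let x = ((if ((\y.true) 2) then (\z.(\u.true)) else (\v.(\w.false))) (let p = 8 in 5)) in (true && ((let q = false in 6) == 9)))
step 1: [let@root] (true && ((let q = false in 6) == 9))
step 2: [let@1.0] (true && (6 == 9))
step 3: [delta@1] (true && false)
step 4: [delta@root] false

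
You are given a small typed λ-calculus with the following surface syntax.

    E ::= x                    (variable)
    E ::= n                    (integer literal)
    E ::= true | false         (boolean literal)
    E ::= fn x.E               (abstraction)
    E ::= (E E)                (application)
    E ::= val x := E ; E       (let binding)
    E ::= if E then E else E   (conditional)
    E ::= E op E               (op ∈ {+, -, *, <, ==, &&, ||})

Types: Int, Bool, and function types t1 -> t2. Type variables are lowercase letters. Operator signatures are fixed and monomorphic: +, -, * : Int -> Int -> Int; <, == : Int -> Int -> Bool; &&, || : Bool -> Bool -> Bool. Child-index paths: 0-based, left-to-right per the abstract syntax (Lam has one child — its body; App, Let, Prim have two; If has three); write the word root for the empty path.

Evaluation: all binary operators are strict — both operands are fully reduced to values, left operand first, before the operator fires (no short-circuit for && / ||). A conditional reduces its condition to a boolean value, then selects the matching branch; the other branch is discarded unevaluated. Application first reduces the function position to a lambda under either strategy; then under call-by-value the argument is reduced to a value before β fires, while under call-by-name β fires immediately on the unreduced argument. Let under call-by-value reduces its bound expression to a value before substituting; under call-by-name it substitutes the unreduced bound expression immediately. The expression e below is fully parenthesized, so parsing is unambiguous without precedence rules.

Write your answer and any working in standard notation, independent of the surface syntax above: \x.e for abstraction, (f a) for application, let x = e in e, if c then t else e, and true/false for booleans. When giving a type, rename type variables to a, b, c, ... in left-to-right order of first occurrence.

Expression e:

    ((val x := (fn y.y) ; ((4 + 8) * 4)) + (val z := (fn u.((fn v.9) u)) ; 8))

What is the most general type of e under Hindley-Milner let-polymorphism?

Answer: Int

Derivation:
y : a
\y._ : a -> a
let x : forall. a -> a
  unify Int ~ Int
  unify Int ~ Int
  unify Int ~ Int
  unify Int ~ Int
  unify Int ~ Int
\v._ : c -> Int
u : b
  unify c -> Int ~ b -> d
  unify c ~ b
  unify Int ~ d
_ _ : Int
\u._ : b -> Int
let z : forall. b -> Int
  unify Int ~ Int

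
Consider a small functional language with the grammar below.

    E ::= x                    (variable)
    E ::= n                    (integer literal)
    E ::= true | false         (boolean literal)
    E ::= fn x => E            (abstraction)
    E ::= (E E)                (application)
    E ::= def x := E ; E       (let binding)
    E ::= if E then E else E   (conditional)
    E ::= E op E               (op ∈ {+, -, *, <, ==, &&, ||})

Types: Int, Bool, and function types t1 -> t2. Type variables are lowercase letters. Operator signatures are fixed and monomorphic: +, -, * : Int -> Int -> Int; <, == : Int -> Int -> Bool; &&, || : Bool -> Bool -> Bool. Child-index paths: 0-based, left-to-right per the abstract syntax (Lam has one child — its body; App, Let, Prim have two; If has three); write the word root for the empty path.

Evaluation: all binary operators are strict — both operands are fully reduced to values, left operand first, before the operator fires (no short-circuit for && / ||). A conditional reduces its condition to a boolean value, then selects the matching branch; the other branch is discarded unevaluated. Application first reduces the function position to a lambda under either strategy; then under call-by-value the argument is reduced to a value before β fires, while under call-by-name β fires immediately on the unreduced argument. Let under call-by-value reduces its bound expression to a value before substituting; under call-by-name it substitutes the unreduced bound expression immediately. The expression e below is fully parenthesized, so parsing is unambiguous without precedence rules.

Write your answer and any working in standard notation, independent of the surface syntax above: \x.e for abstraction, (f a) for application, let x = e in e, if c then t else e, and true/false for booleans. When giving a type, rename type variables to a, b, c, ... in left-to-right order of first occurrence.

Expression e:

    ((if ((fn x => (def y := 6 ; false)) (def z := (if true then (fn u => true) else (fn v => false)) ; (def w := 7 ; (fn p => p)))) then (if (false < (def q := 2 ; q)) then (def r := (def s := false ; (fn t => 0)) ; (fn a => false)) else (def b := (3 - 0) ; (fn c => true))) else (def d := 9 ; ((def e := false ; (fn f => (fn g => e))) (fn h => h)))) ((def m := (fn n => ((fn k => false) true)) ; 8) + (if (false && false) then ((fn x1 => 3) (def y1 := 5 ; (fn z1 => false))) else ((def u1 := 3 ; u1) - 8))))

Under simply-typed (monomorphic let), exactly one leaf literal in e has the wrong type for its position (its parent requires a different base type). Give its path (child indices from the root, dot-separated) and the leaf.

Answer: 0.1.0.0 : false

Trace:
let y : Int
\x._ : a -> Bool
  unify Bool ~ Bool
\u._ : b -> Bool
\v._ : c -> Bool
  unify b -> Bool ~ c -> Bool
  unify b ~ c
  unify Bool ~ Bool
let z : c -> Bool
let w : Int
p : d
\p._ : d -> d
  unify a -> Bool ~ (d -> d) -> e
  unify a ~ d -> d
  unify Bool ~ e
_ _ : Bool
  unify Bool ~ Bool
  unify Bool ~ Int
  FAIL: mismatch Bool ~ Int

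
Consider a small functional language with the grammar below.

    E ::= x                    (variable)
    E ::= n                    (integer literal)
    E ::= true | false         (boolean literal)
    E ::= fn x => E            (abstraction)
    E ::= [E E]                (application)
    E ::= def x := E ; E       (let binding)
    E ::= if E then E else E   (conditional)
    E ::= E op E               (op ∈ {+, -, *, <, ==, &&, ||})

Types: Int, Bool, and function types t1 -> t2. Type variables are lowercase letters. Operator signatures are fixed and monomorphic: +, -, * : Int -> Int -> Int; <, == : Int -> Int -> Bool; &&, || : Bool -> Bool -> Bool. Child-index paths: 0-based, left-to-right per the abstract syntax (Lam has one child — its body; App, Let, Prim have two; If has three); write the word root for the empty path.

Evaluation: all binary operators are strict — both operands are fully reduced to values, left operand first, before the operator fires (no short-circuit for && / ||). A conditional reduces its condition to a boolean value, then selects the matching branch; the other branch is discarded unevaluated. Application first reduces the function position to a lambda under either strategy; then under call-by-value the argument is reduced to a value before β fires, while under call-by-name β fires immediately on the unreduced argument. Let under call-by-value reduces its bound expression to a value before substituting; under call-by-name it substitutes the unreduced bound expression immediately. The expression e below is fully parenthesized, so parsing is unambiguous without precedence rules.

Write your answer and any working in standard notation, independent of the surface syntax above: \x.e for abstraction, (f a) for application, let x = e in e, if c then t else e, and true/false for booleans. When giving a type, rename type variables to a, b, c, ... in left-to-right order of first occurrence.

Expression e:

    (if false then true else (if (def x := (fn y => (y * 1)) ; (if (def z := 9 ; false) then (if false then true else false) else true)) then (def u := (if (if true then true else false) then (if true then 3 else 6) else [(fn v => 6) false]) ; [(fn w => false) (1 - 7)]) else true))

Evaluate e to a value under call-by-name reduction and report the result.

Answer: false

Working:
step 0: (if false then true else (if (let x = (\y.(y * 1)) in (if (let z = 9 in false) then (if false then true else false) else true)) then (let u = (if (if true then true else false) then (if true then 3 else 6) else ((\v.6) false)) in ((\w.false) (1 - 7))) else true))
step 1: [if@root] (if (let x = (\y.(y * 1)) in (if (let z = 9 in false) then (if false then true else false) else true)) then (let u = (if (if true then true else false) then (if true then 3 else 6) else ((\v.6) false)) in ((\w.false) (1 - 7))) else true)
step 2: [let@0] (if (if (let z = 9 in false) then (if false then true else false) else true) then (let u = (if (if true then true else false) then (if true then 3 else 6) else ((\v.6) false)) in ((\w.false) (1 - 7))) else true)
step 3: [let@0.0] (if (if false then (if false then true else false) else true) then (let u = (if (if true then true else false) then (if true then 3 else 6) else ((\v.6) false)) in ((\w.false) (1 - 7))) else true)
step 4: [if@0] (if true then (let u = (if (if true then true else false) then (if true then 3 else 6) else ((\v.6) false)) in ((\w.false) (1 - 7))) else true)
step 5: [if@root] (let u = (if (if true then true else false) then (if true then 3 else 6) else ((\v.6) false)) in ((\w.false) (1 - 7)))
step 6: [let@root] ((\w.false) (1 - 7))
step 7: [beta@root] false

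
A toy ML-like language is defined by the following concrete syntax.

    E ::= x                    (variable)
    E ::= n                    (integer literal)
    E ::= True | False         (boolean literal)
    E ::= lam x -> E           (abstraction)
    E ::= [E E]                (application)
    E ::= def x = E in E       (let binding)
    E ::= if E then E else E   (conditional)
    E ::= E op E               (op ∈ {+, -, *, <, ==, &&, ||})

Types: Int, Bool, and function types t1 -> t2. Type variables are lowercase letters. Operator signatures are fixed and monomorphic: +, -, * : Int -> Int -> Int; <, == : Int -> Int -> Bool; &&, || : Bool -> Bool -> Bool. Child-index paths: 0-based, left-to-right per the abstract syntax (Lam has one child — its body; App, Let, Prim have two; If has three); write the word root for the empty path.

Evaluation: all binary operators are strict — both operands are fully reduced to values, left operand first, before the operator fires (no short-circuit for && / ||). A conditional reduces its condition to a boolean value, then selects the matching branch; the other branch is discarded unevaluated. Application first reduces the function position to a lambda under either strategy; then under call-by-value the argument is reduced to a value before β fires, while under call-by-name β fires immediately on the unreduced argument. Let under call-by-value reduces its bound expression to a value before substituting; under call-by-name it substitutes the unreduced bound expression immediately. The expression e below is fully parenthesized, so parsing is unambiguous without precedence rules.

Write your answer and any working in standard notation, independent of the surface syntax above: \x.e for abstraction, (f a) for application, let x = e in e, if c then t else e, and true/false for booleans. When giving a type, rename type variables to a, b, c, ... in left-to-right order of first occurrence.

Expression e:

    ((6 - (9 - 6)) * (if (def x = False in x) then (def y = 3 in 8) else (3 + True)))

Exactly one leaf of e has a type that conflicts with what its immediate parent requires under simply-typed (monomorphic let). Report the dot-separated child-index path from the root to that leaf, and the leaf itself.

Derivation:
  unify Int ~ Int
  unify Int ~ Int
  unify Int ~ Int
  unify Int ~ Int
  unify Int ~ Int
let x : Bool
x : Bool
  unify Bool ~ Bool
let y : Int
  unify Int ~ Int
  unify Bool ~ Int
  FAIL: mismatch Bool ~ Int

Answer: 1.2.1 : true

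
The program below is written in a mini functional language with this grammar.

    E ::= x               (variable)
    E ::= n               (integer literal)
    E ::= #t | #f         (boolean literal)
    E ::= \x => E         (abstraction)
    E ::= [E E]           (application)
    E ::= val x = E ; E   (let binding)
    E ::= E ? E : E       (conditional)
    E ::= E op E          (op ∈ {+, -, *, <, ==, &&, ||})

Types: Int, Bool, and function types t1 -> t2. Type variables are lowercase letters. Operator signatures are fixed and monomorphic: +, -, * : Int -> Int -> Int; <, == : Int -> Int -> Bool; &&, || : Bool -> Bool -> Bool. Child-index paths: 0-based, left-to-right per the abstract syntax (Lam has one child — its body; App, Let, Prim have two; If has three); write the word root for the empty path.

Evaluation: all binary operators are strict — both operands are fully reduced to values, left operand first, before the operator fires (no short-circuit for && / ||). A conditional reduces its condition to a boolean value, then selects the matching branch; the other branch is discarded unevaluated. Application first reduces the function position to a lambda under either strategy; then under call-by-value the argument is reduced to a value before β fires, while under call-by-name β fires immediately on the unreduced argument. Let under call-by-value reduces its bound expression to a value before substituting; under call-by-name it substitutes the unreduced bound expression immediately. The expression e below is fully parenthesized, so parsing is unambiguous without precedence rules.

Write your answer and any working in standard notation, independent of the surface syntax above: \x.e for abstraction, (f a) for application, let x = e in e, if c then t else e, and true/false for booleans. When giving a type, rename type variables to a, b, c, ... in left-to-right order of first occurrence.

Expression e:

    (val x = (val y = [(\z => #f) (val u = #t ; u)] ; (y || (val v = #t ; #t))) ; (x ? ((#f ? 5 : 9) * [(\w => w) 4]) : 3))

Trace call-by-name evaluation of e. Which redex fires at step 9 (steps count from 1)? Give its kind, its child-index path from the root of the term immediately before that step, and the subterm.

Derivation:
step 0: (let x = (let y = ((\z.false) (let u = true in u)) in (y || (let v = true in true))) in (if x then ((if false then 5 else 9) * ((\w.w) 4)) else 3))
step 1: [let@root] (if (let y = ((\z.false) (let u = true in u)) in (y || (let v = true in true))) then ((if false then 5 else 9) * ((\w.w) 4)) else 3)
step 2: [let@0] (if (((\z.false) (let u = true in u)) || (let v = true in true)) then ((if false then 5 else 9) * ((\w.w) 4)) else 3)
step 3: [beta@0.0] (if (false || (let v = true in true)) then ((if false then 5 else 9) * ((\w.w) 4)) else 3)
step 4: [let@0.1] (if (false || true) then ((if false then 5 else 9) * ((\w.w) 4)) else 3)
step 5: [delta@0] (if true then ((if false then 5 else 9) * ((\w.w) 4)) else 3)
step 6: [if@root] ((if false then 5 else 9) * ((\w.w) 4))
step 7: [if@0] (9 * ((\w.w) 4))
step 8: [beta@1] (9 * 4)
step 9: [delta@root] 36

Answer: delta at root : (9 * 4)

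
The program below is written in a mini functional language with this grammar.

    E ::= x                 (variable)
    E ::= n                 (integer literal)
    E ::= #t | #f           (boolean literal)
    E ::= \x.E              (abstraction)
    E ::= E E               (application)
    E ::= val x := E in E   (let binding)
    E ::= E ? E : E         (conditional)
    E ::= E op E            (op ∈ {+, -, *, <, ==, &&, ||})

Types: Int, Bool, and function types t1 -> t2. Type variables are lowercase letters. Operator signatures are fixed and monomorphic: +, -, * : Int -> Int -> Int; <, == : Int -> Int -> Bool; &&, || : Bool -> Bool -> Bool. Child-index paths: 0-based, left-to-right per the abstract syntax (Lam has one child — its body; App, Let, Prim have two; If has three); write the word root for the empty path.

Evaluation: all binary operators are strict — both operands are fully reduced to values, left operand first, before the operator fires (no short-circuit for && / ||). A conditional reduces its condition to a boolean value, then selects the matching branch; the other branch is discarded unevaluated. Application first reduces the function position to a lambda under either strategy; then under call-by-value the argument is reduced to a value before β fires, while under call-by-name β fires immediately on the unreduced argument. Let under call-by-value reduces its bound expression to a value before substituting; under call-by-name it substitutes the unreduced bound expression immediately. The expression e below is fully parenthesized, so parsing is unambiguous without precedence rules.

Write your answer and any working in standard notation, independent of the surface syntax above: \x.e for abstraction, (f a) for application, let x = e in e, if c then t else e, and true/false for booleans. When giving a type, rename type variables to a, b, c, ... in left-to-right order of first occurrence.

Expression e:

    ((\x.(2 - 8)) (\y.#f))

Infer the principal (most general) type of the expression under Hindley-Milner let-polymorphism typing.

Working:
  unify Int ~ Int
  unify Int ~ Int
\x._ : a -> Int
\y._ : b -> Bool
  unify a -> Int ~ (b -> Bool) -> c
  unify a ~ b -> Bool
  unify Int ~ c
_ _ : Int

Answer: Int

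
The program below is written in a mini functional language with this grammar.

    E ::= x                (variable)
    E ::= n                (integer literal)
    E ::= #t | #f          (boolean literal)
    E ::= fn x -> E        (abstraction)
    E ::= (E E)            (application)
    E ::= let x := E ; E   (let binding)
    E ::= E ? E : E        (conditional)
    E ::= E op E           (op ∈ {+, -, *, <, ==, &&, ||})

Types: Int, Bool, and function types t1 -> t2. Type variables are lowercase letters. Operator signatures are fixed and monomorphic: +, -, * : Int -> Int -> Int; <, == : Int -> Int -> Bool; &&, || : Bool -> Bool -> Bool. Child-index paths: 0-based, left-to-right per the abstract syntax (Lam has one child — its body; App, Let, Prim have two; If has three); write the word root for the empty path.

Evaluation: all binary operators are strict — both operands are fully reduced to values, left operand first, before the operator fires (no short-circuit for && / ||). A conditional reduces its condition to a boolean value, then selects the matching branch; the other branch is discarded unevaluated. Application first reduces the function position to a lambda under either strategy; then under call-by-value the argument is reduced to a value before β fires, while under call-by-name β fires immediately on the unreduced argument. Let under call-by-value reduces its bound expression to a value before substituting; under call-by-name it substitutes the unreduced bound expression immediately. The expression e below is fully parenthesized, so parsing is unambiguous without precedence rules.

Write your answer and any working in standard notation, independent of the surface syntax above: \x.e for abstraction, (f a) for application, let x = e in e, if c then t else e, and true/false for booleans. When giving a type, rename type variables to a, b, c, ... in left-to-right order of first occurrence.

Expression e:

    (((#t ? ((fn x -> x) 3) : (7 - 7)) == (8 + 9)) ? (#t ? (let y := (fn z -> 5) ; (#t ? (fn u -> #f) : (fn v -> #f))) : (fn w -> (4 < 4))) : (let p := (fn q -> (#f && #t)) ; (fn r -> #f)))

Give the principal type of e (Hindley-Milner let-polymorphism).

Answer: a -> Bool

Trace:
  unify Bool ~ Bool
x : a
\x._ : a -> a
  unify a -> a ~ Int -> b
  unify a ~ Int
  unify Int ~ b
_ _ : Int
  unify Int ~ Int
  unify Int ~ Int
  unify Int ~ Int
  unify Int ~ Int
  unify Int ~ Int
  unify Int ~ Int
  unify Int ~ Int
  unify Bool ~ Bool
  unify Bool ~ Bool
\z._ : c -> Int
let y : forall. c -> Int
  unify Bool ~ Bool
\u._ : d -> Bool
\v._ : e -> Bool
  unify d -> Bool ~ e -> Bool
  unify d ~ e
  unify Bool ~ Bool
  unify Int ~ Int
  unify Int ~ Int
\w._ : f -> Bool
  unify e -> Bool ~ f -> Bool
  unify e ~ f
  unify Bool ~ Bool
  unify Bool ~ Bool
  unify Bool ~ Bool
\q._ : g -> Bool
let p : forall. g -> Bool
\r._ : h -> Bool
  unify f -> Bool ~ h -> Bool
  unify f ~ h
  unify Bool ~ Bool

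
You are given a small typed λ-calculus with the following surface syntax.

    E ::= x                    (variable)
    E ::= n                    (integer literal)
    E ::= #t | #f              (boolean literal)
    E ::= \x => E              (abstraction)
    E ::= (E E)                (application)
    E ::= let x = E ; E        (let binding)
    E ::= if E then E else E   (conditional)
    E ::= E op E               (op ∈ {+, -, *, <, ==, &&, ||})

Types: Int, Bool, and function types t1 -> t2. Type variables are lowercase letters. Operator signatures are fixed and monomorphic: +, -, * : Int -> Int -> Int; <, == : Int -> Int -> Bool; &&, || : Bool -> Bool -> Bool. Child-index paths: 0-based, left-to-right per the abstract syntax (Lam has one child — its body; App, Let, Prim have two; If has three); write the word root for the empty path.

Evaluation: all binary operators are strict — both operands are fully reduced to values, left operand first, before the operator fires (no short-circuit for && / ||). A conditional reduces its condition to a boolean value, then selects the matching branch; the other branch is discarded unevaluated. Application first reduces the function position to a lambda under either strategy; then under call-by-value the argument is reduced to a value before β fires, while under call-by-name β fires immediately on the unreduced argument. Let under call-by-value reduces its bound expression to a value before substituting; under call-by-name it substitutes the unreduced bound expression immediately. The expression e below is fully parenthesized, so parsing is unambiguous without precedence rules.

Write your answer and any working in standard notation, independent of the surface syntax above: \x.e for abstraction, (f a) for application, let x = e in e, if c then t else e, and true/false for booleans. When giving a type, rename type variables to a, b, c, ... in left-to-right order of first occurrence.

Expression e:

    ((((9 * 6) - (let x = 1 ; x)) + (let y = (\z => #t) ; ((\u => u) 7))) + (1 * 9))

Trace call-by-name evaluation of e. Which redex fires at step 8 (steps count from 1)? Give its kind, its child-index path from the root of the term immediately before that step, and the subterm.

Answer: delta at root : (60 + 9)

Working:
step 0: ((((9 * 6) - (let x = 1 in x)) + (let y = (\z.true) in ((\u.u) 7))) + (1 * 9))
step 1: [delta@0.0.0] (((54 - (let x = 1 in x)) + (let y = (\z.true) in ((\u.u) 7))) + (1 * 9))
step 2: [let@0.0.1] (((54 - 1) + (let y = (\z.true) in ((\u.u) 7))) + (1 * 9))
step 3: [delta@0.0] ((53 + (let y = (\z.true) in ((\u.u) 7))) + (1 * 9))
step 4: [let@0.1] ((53 + ((\u.u) 7)) + (1 * 9))
step 5: [beta@0.1] ((53 + 7) + (1 * 9))
step 6: [delta@0] (60 + (1 * 9))
step 7: [delta@1] (60 + 9)
step 8: [delta@root] 69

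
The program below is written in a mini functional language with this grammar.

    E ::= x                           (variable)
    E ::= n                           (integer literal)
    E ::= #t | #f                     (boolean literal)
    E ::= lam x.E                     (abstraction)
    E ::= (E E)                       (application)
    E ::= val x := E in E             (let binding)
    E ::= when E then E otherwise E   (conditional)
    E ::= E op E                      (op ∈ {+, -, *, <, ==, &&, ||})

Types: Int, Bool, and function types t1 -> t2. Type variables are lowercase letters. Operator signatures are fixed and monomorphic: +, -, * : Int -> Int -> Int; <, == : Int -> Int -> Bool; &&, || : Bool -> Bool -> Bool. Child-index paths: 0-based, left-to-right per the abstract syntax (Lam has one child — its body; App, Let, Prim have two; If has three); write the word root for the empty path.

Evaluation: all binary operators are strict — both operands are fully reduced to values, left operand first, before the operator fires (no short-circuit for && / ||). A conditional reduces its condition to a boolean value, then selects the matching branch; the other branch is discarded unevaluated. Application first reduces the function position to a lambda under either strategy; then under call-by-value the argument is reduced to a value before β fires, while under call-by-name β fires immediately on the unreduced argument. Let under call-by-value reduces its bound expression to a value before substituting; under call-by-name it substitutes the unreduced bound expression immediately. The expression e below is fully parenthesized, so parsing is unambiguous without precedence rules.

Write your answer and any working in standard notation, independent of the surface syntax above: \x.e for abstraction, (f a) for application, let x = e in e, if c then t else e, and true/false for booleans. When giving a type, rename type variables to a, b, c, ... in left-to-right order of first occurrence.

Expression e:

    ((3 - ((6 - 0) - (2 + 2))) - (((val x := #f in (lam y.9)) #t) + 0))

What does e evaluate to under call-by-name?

Working:
step 0: ((3 - ((6 - 0) - (2 + 2))) - (((let x = false in (\y.9)) true) + 0))
step 1: [delta@0.1.0] ((3 - (6 - (2 + 2))) - (((let x = false in (\y.9)) true) + 0))
step 2: [delta@0.1.1] ((3 - (6 - 4)) - (((let x = false in (\y.9)) true) + 0))
step 3: [delta@0.1] ((3 - 2) - (((let x = false in (\y.9)) true) + 0))
step 4: [delta@0] (1 - (((let x = false in (\y.9)) true) + 0))
step 5: [let@1.0.0] (1 - (((\y.9) true) + 0))
step 6: [beta@1.0] (1 - (9 + 0))
step 7: [delta@1] (1 - 9)
step 8: [delta@root] -8

Answer: -8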